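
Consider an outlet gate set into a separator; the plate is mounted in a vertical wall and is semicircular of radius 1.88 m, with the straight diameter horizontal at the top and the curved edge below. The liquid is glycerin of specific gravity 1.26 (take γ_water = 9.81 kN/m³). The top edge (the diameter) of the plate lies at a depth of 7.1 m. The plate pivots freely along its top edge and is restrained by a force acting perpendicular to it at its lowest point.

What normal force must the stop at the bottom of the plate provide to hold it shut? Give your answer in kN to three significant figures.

P ≈ 239 kN

γ = 1.26 × 9.81 = 12.3606 kN/m³.
The centroid of a semicircle lies 4r/(3π) = 0.797897 m from the diameter, here below the top edge, so the centroid depth is h_c = 7.1 + 0.797897 = 7.8979 m.
A = πr²/2 = π × 1.88²/2 = 5.55182 m².
Resultant F = γ·h_c·A = 12.3606 × 7.8979 × 5.55182 = 541.984 kN.
I_c = (π/8 − 8/(9π))·r⁴ = 0.109757 × 1.88⁴ = 1.37108 m⁴.
Centre of pressure: y_p = y_c + I_c/(y_c·A) = 7.8979 + 1.37108/(7.8979 × 5.55182) = 7.8979 + 0.0312691 = 7.92917 m along the plane.
The resultant acts 0.797897 + 0.0312691 = 0.829166 m (along the plate) below the hinge at the top edge, so the moment about the hinge is M = F × 0.829166 = 541.984 × 0.829166 = 449.395 kN·m.
A normal force at the bottom, 1.88 m from the hinge, must supply this moment: P = 449.395/1.88 = 239.04 kN.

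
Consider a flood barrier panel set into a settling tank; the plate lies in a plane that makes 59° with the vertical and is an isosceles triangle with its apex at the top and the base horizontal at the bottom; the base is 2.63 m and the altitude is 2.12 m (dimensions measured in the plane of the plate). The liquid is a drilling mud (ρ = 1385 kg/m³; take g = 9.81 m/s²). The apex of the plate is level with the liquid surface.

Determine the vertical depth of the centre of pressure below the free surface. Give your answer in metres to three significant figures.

h_p = 0.819 m

γ = ρg = 1385 × 9.81 / 1000 = 13.58685 kN/m³.
The plate makes 59° with the vertical, i.e. θ = 90° − 59° = 31° to the horizontal. Measuring y along the incline from the free-surface line, vertical depth h = y·sinθ with sinθ = 0.515038.
With the apex up, the centroid sits 2h/3 = 2 × 2.12/3 = 1.41333 m below the apex, so y_c = 1.41333 m and h_c = 1.41333 × 0.515038 = 0.727919 m.
A = ½ × 2.63 × 2.12 = 2.7878 m².
Resultant F = γ·h_c·A = 13.58685 × 0.727919 × 2.7878 = 27.5717 kN.
I_c = b·h³/36 = 2.63 × 2.12³/36 = 0.696083 m⁴.
Centre of pressure: y_p = y_c + I_c/(y_c·A) = 1.41333 + 0.696083/(1.41333 × 2.7878) = 1.41333 + 0.176667 = 1.59 m along the plane.
Vertically, h_p = y_p·sinθ = 1.59 × 0.515038 = 0.81891 m.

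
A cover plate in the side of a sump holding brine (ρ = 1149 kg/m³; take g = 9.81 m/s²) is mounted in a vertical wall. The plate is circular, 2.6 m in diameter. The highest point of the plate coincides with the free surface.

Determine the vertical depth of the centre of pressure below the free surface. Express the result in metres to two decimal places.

h_p = 1.63 m

γ = ρg = 1149 × 9.81 / 1000 = 11.27169 kN/m³.
The centroid is at the centre, 1.3 m below the top of the plate, so the centroid depth is h_c = 1.3 m.
A = π(1.3)² = 5.30929 m².
Resultant F = γ·h_c·A = 11.27169 × 1.3 × 5.30929 = 77.7981 kN.
I_c = πr⁴/4 = π × 1.3⁴/4 = 2.24318 m⁴.
Centre of pressure: y_p = y_c + I_c/(y_c·A) = 1.3 + 2.24318/(1.3 × 5.30929) = 1.3 + 0.325001 = 1.625 m along the plane.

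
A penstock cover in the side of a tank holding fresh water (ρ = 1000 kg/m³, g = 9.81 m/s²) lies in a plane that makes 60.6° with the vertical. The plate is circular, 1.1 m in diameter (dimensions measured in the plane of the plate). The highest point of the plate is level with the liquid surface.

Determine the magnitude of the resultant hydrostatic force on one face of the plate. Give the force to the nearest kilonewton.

γ = ρg = 1000 × 9.81 = 9810 N/m³ = 9.81 kN/m³.
The plate makes 60.6° with the vertical, i.e. θ = 90° − 60.6° = 29.4° to the horizontal. Measuring y along the incline from the free-surface line, vertical depth h = y·sinθ with sinθ = 0.490904.
The centroid is at the centre, 0.55 m below the top of the plate, so y_c = 0.55 m and h_c = 0.55 × 0.490904 = 0.269997 m.
A = π(0.55)² = 0.950332 m².
Resultant F = γ·h_c·A = 9.81 × 0.269997 × 0.950332 = 2.51712 kN.

F ≈ 3 kN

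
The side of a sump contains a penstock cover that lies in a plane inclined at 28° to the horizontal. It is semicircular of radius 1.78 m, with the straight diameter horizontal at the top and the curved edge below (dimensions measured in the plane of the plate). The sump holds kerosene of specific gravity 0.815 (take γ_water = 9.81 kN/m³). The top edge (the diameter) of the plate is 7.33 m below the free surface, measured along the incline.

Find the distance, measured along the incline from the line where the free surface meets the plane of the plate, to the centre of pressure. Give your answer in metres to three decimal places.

y_p = 8.113 m

γ = 0.815 × 9.81 = 7.99515 kN/m³.
Let θ = 28° be the plate's angle to the horizontal; measure y along the incline from where the plane meets the free surface. Vertical depth h = y·sinθ with sinθ = 0.469472.
The centroid of a semicircle lies 4r/(3π) = 0.755455 m from the diameter, here below the top edge, so y_c = 7.33 + 0.755455 = 8.08545 m and h_c = 8.08545 × 0.469472 = 3.79589 m.
A = πr²/2 = π × 1.78²/2 = 4.97691 m².
Resultant F = γ·h_c·A = 7.99515 × 3.79589 × 4.97691 = 151.043 kN.
I_c = (π/8 − 8/(9π))·r⁴ = 0.109757 × 1.78⁴ = 1.10182 m⁴.
Centre of pressure: y_p = y_c + I_c/(y_c·A) = 8.08545 + 1.10182/(8.08545 × 4.97691) = 8.08545 + 0.0273808 = 8.11283 m along the plane.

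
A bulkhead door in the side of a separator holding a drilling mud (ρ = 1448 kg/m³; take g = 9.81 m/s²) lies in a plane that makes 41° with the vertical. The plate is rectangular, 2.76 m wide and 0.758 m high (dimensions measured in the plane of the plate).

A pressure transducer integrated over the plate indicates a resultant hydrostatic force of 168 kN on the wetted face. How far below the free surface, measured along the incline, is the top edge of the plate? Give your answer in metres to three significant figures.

γ = ρg = 1448 × 9.81 / 1000 = 14.20488 kN/m³.
A = 2.76 × 0.758 = 2.09208 m².
From F = γ·h_c·A, the centroid depth is h_c = 168/(14.20488 × 2.09208) = 5.65319 m.
The plate makes 41° with the vertical, i.e. θ = 90° − 41° = 49° to the horizontal. Measuring y along the incline from the free-surface line, vertical depth h = y·sinθ with sinθ = 0.754710.
Along the incline, y_c = h_c/sinθ = 5.65319/0.754710 = 7.49055 m.
The centroid lies 0.758/2 = 0.379 m below the top edge, so the top edge sits at y_top = 7.49055 − 0.379 = 7.11155 m along the incline.

y_top ≈ 7.11 m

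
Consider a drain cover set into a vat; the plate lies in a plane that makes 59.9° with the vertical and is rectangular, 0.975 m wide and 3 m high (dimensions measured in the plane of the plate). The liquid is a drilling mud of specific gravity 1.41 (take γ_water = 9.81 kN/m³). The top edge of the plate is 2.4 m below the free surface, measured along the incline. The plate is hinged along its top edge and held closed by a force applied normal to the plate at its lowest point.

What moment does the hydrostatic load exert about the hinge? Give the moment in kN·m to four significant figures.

γ = 1.41 × 9.81 = 13.8321 kN/m³.
The plate makes 59.9° with the vertical, i.e. θ = 90° − 59.9° = 30.1° to the horizontal. Measuring y along the incline from the free-surface line, vertical depth h = y·sinθ with sinθ = 0.501511.
The centroid lies 3/2 = 1.5 m below the top edge, so y_c = 2.4 + 1.5 = 3.9 m and h_c = 3.9 × 0.501511 = 1.95589 m.
A = 0.975 × 3 = 2.925 m².
Resultant F = γ·h_c·A = 13.8321 × 1.95589 × 2.925 = 79.1331 kN.
I_c = b·h³/12 = 0.975 × 3³/12 = 2.19375 m⁴.
Centre of pressure: y_p = y_c + I_c/(y_c·A) = 3.9 + 2.19375/(3.9 × 2.925) = 3.9 + 0.192308 = 4.09231 m along the plane.
The resultant acts 1.5 + 0.192308 = 1.69231 m (along the plate) below the hinge at the top edge, so the moment about the hinge is M = F × 1.69231 = 79.1331 × 1.69231 = 133.918 kN·m.

M ≈ 133.9 kN·m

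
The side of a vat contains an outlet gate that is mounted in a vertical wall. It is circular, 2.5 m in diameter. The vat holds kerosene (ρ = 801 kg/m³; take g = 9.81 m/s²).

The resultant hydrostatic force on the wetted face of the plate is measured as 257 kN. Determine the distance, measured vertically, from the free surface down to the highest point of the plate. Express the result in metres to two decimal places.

d_top ≈ 5.41 m

γ = ρg = 801 × 9.81 / 1000 = 7.85781 kN/m³.
A = π(1.25)² = 4.90874 m².
From F = γ·h_c·A, the centroid depth is h_c = 257/(7.85781 × 4.90874) = 6.66287 m.
The centroid is at the centre, 1.25 m below the top of the plate, so the highest point sits at h_top = 6.66287 − 1.25 = 5.41287 m below the surface.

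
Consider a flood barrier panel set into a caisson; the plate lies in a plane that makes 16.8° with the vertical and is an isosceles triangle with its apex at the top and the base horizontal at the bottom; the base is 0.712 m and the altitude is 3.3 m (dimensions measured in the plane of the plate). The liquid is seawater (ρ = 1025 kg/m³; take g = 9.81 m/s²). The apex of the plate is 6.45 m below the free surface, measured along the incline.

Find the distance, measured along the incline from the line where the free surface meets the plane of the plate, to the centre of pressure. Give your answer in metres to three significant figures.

y_p = 8.72 m

γ = ρg = 1025 × 9.81 / 1000 = 10.05525 kN/m³.
The plate makes 16.8° with the vertical, i.e. θ = 90° − 16.8° = 73.2° to the horizontal. Measuring y along the incline from the free-surface line, vertical depth h = y·sinθ with sinθ = 0.957319.
With the apex up, the centroid sits 2h/3 = 2 × 3.3/3 = 2.2 m below the apex, so y_c = 6.45 + 2.2 = 8.65 m and h_c = 8.65 × 0.957319 = 8.28081 m.
A = ½ × 0.712 × 3.3 = 1.1748 m².
Resultant F = γ·h_c·A = 10.05525 × 8.28081 × 1.1748 = 97.8204 kN.
I_c = b·h³/36 = 0.712 × 3.3³/36 = 0.710754 m⁴.
Centre of pressure: y_p = y_c + I_c/(y_c·A) = 8.65 + 0.710754/(8.65 × 1.1748) = 8.65 + 0.0699422 = 8.71994 m along the plane.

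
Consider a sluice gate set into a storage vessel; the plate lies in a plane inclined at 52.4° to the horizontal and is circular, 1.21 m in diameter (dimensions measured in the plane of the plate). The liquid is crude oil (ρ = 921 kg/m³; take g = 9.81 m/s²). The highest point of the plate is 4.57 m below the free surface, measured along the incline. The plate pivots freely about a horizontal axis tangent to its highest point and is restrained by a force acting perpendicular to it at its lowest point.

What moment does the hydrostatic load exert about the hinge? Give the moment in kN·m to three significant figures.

γ = ρg = 921 × 9.81 / 1000 = 9.03501 kN/m³.
Let θ = 52.4° be the plate's angle to the horizontal; measure y along the incline from where the plane meets the free surface. Vertical depth h = y·sinθ with sinθ = 0.792290.
The centroid is at the centre, 0.605 m below the top of the plate, so y_c = 4.57 + 0.605 = 5.175 m and h_c = 5.175 × 0.792290 = 4.1001 m.
A = π(0.605)² = 1.1499 m².
Resultant F = γ·h_c·A = 9.03501 × 4.1001 × 1.1499 = 42.5974 kN.
I_c = πr⁴/4 = π × 0.605⁴/4 = 0.105223 m⁴.
Centre of pressure: y_p = y_c + I_c/(y_c·A) = 5.175 + 0.105223/(5.175 × 1.1499) = 5.175 + 0.0176824 = 5.19268 m along the plane.
The resultant acts 0.605 + 0.0176824 = 0.622682 m (along the plate) below the hinge at the top edge, so the moment about the hinge is M = F × 0.622682 = 42.5974 × 0.622682 = 26.5246 kN·m.

M ≈ 26.5 kN·m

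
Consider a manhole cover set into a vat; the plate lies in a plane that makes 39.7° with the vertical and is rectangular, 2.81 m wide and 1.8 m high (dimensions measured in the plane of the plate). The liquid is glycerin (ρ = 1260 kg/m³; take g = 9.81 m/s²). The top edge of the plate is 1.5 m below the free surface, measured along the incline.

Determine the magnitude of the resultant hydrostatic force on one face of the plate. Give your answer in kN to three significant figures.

γ = ρg = 1260 × 9.81 / 1000 = 12.3606 kN/m³.
The plate makes 39.7° with the vertical, i.e. θ = 90° − 39.7° = 50.3° to the horizontal. Measuring y along the incline from the free-surface line, vertical depth h = y·sinθ with sinθ = 0.769400.
The centroid lies 1.8/2 = 0.9 m below the top edge, so y_c = 1.5 + 0.9 = 2.4 m and h_c = 2.4 × 0.769400 = 1.84656 m.
A = 2.81 × 1.8 = 5.058 m².
Resultant F = γ·h_c·A = 12.3606 × 1.84656 × 5.058 = 115.447 kN.

F ≈ 115 kN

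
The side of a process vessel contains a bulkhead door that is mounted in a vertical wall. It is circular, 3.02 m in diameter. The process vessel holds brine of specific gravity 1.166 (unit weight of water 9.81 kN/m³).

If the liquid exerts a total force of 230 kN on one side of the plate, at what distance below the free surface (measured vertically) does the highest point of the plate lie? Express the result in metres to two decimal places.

d_top ≈ 1.30 m

γ = 1.166 × 9.81 = 11.43846 kN/m³.
A = π(1.51)² = 7.16315 m².
From F = γ·h_c·A, the centroid depth is h_c = 230/(11.43846 × 7.16315) = 2.80709 m.
The centroid is at the centre, 1.51 m below the top of the plate, so the highest point sits at h_top = 2.80709 − 1.51 = 1.29709 m below the surface.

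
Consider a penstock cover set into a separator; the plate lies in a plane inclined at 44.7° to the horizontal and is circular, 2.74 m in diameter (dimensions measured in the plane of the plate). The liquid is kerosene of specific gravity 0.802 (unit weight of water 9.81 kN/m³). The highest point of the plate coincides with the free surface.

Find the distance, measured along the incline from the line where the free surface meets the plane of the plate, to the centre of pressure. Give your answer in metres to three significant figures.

y_p = 1.71 m

γ = 0.802 × 9.81 = 7.86762 kN/m³.
Let θ = 44.7° be the plate's angle to the horizontal; measure y along the incline from where the plane meets the free surface. Vertical depth h = y·sinθ with sinθ = 0.703395.
The centroid is at the centre, 1.37 m below the top of the plate, so y_c = 1.37 m and h_c = 1.37 × 0.703395 = 0.963651 m.
A = π(1.37)² = 5.89646 m².
Resultant F = γ·h_c·A = 7.86762 × 0.963651 × 5.89646 = 44.7048 kN.
I_c = πr⁴/4 = π × 1.37⁴/4 = 2.76676 m⁴.
Centre of pressure: y_p = y_c + I_c/(y_c·A) = 1.37 + 2.76676/(1.37 × 5.89646) = 1.37 + 0.342499 = 1.7125 m along the plane.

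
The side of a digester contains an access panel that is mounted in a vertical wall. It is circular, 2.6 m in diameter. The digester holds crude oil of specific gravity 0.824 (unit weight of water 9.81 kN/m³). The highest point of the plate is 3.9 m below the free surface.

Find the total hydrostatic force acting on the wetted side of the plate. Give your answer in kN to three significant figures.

γ = 0.824 × 9.81 = 8.08344 kN/m³.
The centroid is at the centre, 1.3 m below the top of the plate, so the centroid depth is h_c = 3.9 + 1.3 = 5.2 m.
A = π(1.3)² = 5.30929 m².
Resultant F = γ·h_c·A = 8.08344 × 5.2 × 5.30929 = 223.17 kN.

F ≈ 223 kN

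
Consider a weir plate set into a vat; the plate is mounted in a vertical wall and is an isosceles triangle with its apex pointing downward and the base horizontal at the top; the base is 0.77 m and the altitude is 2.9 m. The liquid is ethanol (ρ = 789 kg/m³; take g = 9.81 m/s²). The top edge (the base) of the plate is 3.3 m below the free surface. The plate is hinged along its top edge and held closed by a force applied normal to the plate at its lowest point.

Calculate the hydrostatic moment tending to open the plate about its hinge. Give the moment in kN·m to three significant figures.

γ = ρg = 789 × 9.81 / 1000 = 7.74009 kN/m³.
With the apex down, the centroid sits h/3 = 2.9/3 = 0.966667 m below the base (the top edge), so the centroid depth is h_c = 3.3 + 0.966667 = 4.26667 m.
A = ½ × 0.77 × 2.9 = 1.1165 m².
Resultant F = γ·h_c·A = 7.74009 × 4.26667 × 1.1165 = 36.8718 kN.
I_c = b·h³/36 = 0.77 × 2.9³/36 = 0.521654 m⁴.
Centre of pressure: y_p = y_c + I_c/(y_c·A) = 4.26667 + 0.521654/(4.26667 × 1.1165) = 4.26667 + 0.109505 = 4.37618 m along the plane.
The resultant acts 0.966667 + 0.109505 = 1.07617 m (along the plate) below the hinge at the top edge, so the moment about the hinge is M = F × 1.07617 = 36.8718 × 1.07617 = 39.6803 kN·m.

M ≈ 39.7 kN·m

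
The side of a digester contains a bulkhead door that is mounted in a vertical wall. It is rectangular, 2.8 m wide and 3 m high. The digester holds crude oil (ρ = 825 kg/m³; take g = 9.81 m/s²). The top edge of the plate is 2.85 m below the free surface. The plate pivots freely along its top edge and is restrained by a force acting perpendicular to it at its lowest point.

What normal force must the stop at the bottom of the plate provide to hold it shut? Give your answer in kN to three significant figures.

P ≈ 165 kN

γ = ρg = 825 × 9.81 / 1000 = 8.09325 kN/m³.
The centroid lies 3/2 = 1.5 m below the top edge, so the centroid depth is h_c = 2.85 + 1.5 = 4.35 m.
A = 2.8 × 3 = 8.4 m².
Resultant F = γ·h_c·A = 8.09325 × 4.35 × 8.4 = 295.727 kN.
I_c = b·h³/12 = 2.8 × 3³/12 = 6.3 m⁴.
Centre of pressure: y_p = y_c + I_c/(y_c·A) = 4.35 + 6.3/(4.35 × 8.4) = 4.35 + 0.172414 = 4.52241 m along the plane.
The resultant acts 1.5 + 0.172414 = 1.67241 m (along the plate) below the hinge at the top edge, so the moment about the hinge is M = F × 1.67241 = 295.727 × 1.67241 = 494.577 kN·m.
A normal force at the bottom, 3 m from the hinge, must supply this moment: P = 494.577/3 = 164.859 kN.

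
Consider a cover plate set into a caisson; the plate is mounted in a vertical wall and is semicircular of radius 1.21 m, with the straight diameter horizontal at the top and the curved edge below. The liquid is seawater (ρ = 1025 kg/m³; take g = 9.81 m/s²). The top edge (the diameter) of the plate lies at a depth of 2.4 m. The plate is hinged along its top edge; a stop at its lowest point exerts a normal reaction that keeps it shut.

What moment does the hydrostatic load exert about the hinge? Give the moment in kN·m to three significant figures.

M ≈ 37.0 kN·m

γ = ρg = 1025 × 9.81 / 1000 = 10.05525 kN/m³.
The centroid of a semicircle lies 4r/(3π) = 0.51354 m from the diameter, here below the top edge, so the centroid depth is h_c = 2.4 + 0.51354 = 2.91354 m.
A = πr²/2 = π × 1.21²/2 = 2.2998 m².
Resultant F = γ·h_c·A = 10.05525 × 2.91354 × 2.2998 = 67.3758 kN.
I_c = (π/8 − 8/(9π))·r⁴ = 0.109757 × 1.21⁴ = 0.235274 m⁴.
Centre of pressure: y_p = y_c + I_c/(y_c·A) = 2.91354 + 0.235274/(2.91354 × 2.2998) = 2.91354 + 0.0351126 = 2.94865 m along the plane.
The resultant acts 0.51354 + 0.0351126 = 0.548653 m (along the plate) below the hinge at the top edge, so the moment about the hinge is M = F × 0.548653 = 67.3758 × 0.548653 = 36.9659 kN·m.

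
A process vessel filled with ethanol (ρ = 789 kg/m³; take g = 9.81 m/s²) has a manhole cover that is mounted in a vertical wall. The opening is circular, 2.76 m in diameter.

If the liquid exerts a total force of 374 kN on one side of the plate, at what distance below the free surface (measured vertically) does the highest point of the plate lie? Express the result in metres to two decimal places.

d_top ≈ 6.70 m

γ = ρg = 789 × 9.81 / 1000 = 7.74009 kN/m³.
A = π(1.38)² = 5.98285 m².
From F = γ·h_c·A, the centroid depth is h_c = 374/(7.74009 × 5.98285) = 8.07639 m.
The centroid is at the centre, 1.38 m below the top of the plate, so the highest point sits at h_top = 8.07639 − 1.38 = 6.69639 m below the surface.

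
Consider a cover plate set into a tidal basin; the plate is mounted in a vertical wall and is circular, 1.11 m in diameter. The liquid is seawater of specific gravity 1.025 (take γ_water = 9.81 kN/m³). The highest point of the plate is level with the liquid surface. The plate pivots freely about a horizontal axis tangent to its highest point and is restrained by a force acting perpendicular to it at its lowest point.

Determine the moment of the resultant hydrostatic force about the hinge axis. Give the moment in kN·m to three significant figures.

M ≈ 3.75 kN·m

γ = 1.025 × 9.81 = 10.05525 kN/m³.
The centroid is at the centre, 0.555 m below the top of the plate, so the centroid depth is h_c = 0.555 m.
A = π(0.555)² = 0.967689 m².
Resultant F = γ·h_c·A = 10.05525 × 0.555 × 0.967689 = 5.40035 kN.
I_c = πr⁴/4 = π × 0.555⁴/4 = 0.0745181 m⁴.
Centre of pressure: y_p = y_c + I_c/(y_c·A) = 0.555 + 0.0745181/(0.555 × 0.967689) = 0.555 + 0.13875 = 0.69375 m along the plane.
The resultant acts 0.555 + 0.13875 = 0.69375 m (along the plate) below the hinge at the top edge, so the moment about the hinge is M = F × 0.69375 = 5.40035 × 0.69375 = 3.74649 kN·m.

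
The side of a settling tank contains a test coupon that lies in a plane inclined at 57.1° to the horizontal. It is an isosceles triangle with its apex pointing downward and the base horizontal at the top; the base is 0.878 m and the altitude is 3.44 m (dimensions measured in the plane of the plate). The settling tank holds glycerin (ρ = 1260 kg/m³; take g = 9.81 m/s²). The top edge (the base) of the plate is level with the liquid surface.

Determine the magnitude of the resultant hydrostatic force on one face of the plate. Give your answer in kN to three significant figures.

γ = ρg = 1260 × 9.81 / 1000 = 12.3606 kN/m³.
Let θ = 57.1° be the plate's angle to the horizontal; measure y along the incline from where the plane meets the free surface. Vertical depth h = y·sinθ with sinθ = 0.839620.
With the apex down, the centroid sits h/3 = 3.44/3 = 1.14667 m below the base (the top edge), so y_c = 1.14667 m and h_c = 1.14667 × 0.839620 = 0.962767 m.
A = ½ × 0.878 × 3.44 = 1.51016 m².
Resultant F = γ·h_c·A = 12.3606 × 0.962767 × 1.51016 = 17.9715 kN.

F ≈ 18.0 kN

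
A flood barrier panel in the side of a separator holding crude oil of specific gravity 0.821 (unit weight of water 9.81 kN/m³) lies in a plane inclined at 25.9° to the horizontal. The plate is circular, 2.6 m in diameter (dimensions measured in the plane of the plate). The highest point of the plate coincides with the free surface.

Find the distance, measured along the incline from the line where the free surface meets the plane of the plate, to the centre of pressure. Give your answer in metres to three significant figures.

γ = 0.821 × 9.81 = 8.05401 kN/m³.
Let θ = 25.9° be the plate's angle to the horizontal; measure y along the incline from where the plane meets the free surface. Vertical depth h = y·sinθ with sinθ = 0.436802.
The centroid is at the centre, 1.3 m below the top of the plate, so y_c = 1.3 m and h_c = 1.3 × 0.436802 = 0.567843 m.
A = π(1.3)² = 5.30929 m².
Resultant F = γ·h_c·A = 8.05401 × 0.567843 × 5.30929 = 24.2816 kN.
I_c = πr⁴/4 = π × 1.3⁴/4 = 2.24318 m⁴.
Centre of pressure: y_p = y_c + I_c/(y_c·A) = 1.3 + 2.24318/(1.3 × 5.30929) = 1.3 + 0.325001 = 1.625 m along the plane.

y_p = 1.63 m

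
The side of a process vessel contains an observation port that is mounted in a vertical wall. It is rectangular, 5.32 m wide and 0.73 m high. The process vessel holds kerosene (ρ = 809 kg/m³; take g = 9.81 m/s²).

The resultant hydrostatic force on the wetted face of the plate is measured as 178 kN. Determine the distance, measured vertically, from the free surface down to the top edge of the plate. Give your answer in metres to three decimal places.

γ = ρg = 809 × 9.81 / 1000 = 7.93629 kN/m³.
A = 5.32 × 0.73 = 3.8836 m².
From F = γ·h_c·A, the centroid depth is h_c = 178/(7.93629 × 3.8836) = 5.77521 m.
The centroid lies 0.73/2 = 0.365 m below the top edge, so the top edge sits at h_top = 5.77521 − 0.365 = 5.41021 m below the surface.

d_top ≈ 5.410 m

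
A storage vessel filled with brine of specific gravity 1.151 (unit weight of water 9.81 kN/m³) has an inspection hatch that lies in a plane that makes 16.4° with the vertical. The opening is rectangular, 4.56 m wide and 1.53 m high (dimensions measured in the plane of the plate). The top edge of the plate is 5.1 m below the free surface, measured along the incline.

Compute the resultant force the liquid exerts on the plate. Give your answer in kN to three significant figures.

F ≈ 443 kN

γ = 1.151 × 9.81 = 11.29131 kN/m³.
The plate makes 16.4° with the vertical, i.e. θ = 90° − 16.4° = 73.6° to the horizontal. Measuring y along the incline from the free-surface line, vertical depth h = y·sinθ with sinθ = 0.959314.
The centroid lies 1.53/2 = 0.765 m below the top edge, so y_c = 5.1 + 0.765 = 5.865 m and h_c = 5.865 × 0.959314 = 5.62638 m.
A = 4.56 × 1.53 = 6.9768 m².
Resultant F = γ·h_c·A = 11.29131 × 5.62638 × 6.9768 = 443.231 kN.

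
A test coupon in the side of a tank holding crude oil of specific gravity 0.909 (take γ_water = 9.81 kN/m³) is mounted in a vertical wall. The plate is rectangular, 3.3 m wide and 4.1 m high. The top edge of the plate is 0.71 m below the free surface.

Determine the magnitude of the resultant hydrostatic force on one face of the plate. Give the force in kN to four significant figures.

γ = 0.909 × 9.81 = 8.91729 kN/m³.
The centroid lies 4.1/2 = 2.05 m below the top edge, so the centroid depth is h_c = 0.71 + 2.05 = 2.76 m.
A = 3.3 × 4.1 = 13.53 m².
Resultant F = γ·h_c·A = 8.91729 × 2.76 × 13.53 = 332.997 kN.

F ≈ 333.0 kN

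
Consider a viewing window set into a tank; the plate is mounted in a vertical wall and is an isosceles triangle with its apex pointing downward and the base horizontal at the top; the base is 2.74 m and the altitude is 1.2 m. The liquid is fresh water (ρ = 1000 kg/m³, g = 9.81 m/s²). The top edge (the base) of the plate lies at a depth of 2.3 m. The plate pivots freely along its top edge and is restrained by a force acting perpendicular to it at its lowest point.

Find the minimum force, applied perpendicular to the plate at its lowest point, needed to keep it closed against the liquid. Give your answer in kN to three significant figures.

γ = ρg = 1000 × 9.81 = 9810 N/m³ = 9.81 kN/m³.
With the apex down, the centroid sits h/3 = 1.2/3 = 0.4 m below the base (the top edge), so the centroid depth is h_c = 2.3 + 0.4 = 2.7 m.
A = ½ × 2.74 × 1.2 = 1.644 m².
Resultant F = γ·h_c·A = 9.81 × 2.7 × 1.644 = 43.5446 kN.
I_c = b·h³/36 = 2.74 × 1.2³/36 = 0.13152 m⁴.
Centre of pressure: y_p = y_c + I_c/(y_c·A) = 2.7 + 0.13152/(2.7 × 1.644) = 2.7 + 0.0296296 = 2.72963 m along the plane.
The resultant acts 0.4 + 0.0296296 = 0.42963 m (along the plate) below the hinge at the top edge, so the moment about the hinge is M = F × 0.42963 = 43.5446 × 0.42963 = 18.7081 kN·m.
A normal force at the bottom, 1.2 m from the hinge, must supply this moment: P = 18.7081/1.2 = 15.5901 kN.

P ≈ 15.6 kN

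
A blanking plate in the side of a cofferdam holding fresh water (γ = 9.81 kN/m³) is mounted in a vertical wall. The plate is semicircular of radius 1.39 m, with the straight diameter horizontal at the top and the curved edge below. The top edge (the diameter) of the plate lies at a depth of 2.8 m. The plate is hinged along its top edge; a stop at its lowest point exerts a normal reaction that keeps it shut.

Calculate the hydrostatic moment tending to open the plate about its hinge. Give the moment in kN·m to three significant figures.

γ = 9.81 kN/m³.
The centroid of a semicircle lies 4r/(3π) = 0.589934 m from the diameter, here below the top edge, so the centroid depth is h_c = 2.8 + 0.589934 = 3.38993 m.
A = πr²/2 = π × 1.39²/2 = 3.03494 m².
Resultant F = γ·h_c·A = 9.81 × 3.38993 × 3.03494 = 100.928 kN.
I_c = (π/8 − 8/(9π))·r⁴ = 0.109757 × 1.39⁴ = 0.409724 m⁴.
Centre of pressure: y_p = y_c + I_c/(y_c·A) = 3.38993 + 0.409724/(3.38993 × 3.03494) = 3.38993 + 0.0398245 = 3.42975 m along the plane.
The resultant acts 0.589934 + 0.0398245 = 0.629758 m (along the plate) below the hinge at the top edge, so the moment about the hinge is M = F × 0.629758 = 100.928 × 0.629758 = 63.5602 kN·m.

M ≈ 63.6 kN·m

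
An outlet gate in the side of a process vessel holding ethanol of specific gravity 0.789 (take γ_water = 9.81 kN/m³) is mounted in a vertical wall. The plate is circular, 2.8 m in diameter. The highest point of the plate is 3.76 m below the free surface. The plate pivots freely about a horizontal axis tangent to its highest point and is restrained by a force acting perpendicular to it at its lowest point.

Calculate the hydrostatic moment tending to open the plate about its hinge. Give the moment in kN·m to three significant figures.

M ≈ 368 kN·m

γ = 0.789 × 9.81 = 7.74009 kN/m³.
The centroid is at the centre, 1.4 m below the top of the plate, so the centroid depth is h_c = 3.76 + 1.4 = 5.16 m.
A = π(1.4)² = 6.15752 m².
Resultant F = γ·h_c·A = 7.74009 × 5.16 × 6.15752 = 245.924 kN.
I_c = πr⁴/4 = π × 1.4⁴/4 = 3.01719 m⁴.
Centre of pressure: y_p = y_c + I_c/(y_c·A) = 5.16 + 3.01719/(5.16 × 6.15752) = 5.16 + 0.0949614 = 5.25496 m along the plane.
The resultant acts 1.4 + 0.0949614 = 1.49496 m (along the plate) below the hinge at the top edge, so the moment about the hinge is M = F × 1.49496 = 245.924 × 1.49496 = 367.647 kN·m.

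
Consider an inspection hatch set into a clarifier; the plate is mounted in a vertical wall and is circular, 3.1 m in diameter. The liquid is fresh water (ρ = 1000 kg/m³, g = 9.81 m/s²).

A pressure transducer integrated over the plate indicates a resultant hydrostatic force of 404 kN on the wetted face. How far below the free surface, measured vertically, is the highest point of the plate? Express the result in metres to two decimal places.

d_top ≈ 3.91 m

γ = ρg = 1000 × 9.81 = 9810 N/m³ = 9.81 kN/m³.
A = π(1.55)² = 7.54768 m².
From F = γ·h_c·A, the centroid depth is h_c = 404/(9.81 × 7.54768) = 5.45631 m.
The centroid is at the centre, 1.55 m below the top of the plate, so the highest point sits at h_top = 5.45631 − 1.55 = 3.90631 m below the surface.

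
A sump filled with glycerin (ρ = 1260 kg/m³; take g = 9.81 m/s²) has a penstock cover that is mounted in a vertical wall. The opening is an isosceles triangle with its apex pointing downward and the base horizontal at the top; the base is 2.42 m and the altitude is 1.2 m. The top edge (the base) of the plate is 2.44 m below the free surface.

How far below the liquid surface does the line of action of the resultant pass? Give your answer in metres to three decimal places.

γ = ρg = 1260 × 9.81 / 1000 = 12.3606 kN/m³.
With the apex down, the centroid sits h/3 = 1.2/3 = 0.4 m below the base (the top edge), so the centroid depth is h_c = 2.44 + 0.4 = 2.84 m.
A = ½ × 2.42 × 1.2 = 1.452 m².
Resultant F = γ·h_c·A = 12.3606 × 2.84 × 1.452 = 50.9712 kN.
I_c = b·h³/36 = 2.42 × 1.2³/36 = 0.11616 m⁴.
Centre of pressure: y_p = y_c + I_c/(y_c·A) = 2.84 + 0.11616/(2.84 × 1.452) = 2.84 + 0.028169 = 2.86817 m along the plane.

h_p = 2.868 m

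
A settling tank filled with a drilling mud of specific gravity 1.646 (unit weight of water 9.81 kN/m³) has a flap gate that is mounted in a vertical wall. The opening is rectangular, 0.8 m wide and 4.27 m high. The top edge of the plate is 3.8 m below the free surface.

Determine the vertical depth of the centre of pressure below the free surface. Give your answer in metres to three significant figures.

γ = 1.646 × 9.81 = 16.14726 kN/m³.
The centroid lies 4.27/2 = 2.135 m below the top edge, so the centroid depth is h_c = 3.8 + 2.135 = 5.935 m.
A = 0.8 × 4.27 = 3.416 m².
Resultant F = γ·h_c·A = 16.14726 × 5.935 × 3.416 = 327.369 kN.
I_c = b·h³/12 = 0.8 × 4.27³/12 = 5.1903 m⁴.
Centre of pressure: y_p = y_c + I_c/(y_c·A) = 5.935 + 5.1903/(5.935 × 3.416) = 5.935 + 0.256008 = 6.19101 m along the plane.

h_p = 6.19 m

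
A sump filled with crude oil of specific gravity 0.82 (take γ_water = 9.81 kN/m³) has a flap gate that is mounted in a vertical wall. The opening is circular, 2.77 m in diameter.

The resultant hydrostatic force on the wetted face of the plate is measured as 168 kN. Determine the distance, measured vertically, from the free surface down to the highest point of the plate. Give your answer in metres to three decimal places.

d_top ≈ 2.081 m

γ = 0.82 × 9.81 = 8.0442 kN/m³.
A = π(1.385)² = 6.02628 m².
From F = γ·h_c·A, the centroid depth is h_c = 168/(8.0442 × 6.02628) = 3.46559 m.
The centroid is at the centre, 1.385 m below the top of the plate, so the highest point sits at h_top = 3.46559 − 1.385 = 2.08059 m below the surface.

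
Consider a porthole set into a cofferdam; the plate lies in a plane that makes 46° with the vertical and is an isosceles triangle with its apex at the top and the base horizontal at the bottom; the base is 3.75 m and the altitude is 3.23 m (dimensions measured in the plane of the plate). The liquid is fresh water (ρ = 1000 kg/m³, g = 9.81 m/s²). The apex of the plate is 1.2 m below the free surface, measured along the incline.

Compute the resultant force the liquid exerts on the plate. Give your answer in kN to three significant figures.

γ = ρg = 1000 × 9.81 = 9810 N/m³ = 9.81 kN/m³.
The plate makes 46° with the vertical, i.e. θ = 90° − 46° = 44° to the horizontal. Measuring y along the incline from the free-surface line, vertical depth h = y·sinθ with sinθ = 0.694658.
With the apex up, the centroid sits 2h/3 = 2 × 3.23/3 = 2.15333 m below the apex, so y_c = 1.2 + 2.15333 = 3.35333 m and h_c = 3.35333 × 0.694658 = 2.32942 m.
A = ½ × 3.75 × 3.23 = 6.05625 m².
Resultant F = γ·h_c·A = 9.81 × 2.32942 × 6.05625 = 138.395 kN.

F ≈ 138 kN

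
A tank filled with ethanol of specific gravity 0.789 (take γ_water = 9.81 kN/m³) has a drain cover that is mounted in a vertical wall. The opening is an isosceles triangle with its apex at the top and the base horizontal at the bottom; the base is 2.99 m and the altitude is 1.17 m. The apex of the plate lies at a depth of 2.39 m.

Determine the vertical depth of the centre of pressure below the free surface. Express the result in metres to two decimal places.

γ = 0.789 × 9.81 = 7.74009 kN/m³.
With the apex up, the centroid sits 2h/3 = 2 × 1.17/3 = 0.78 m below the apex, so the centroid depth is h_c = 2.39 + 0.78 = 3.17 m.
A = ½ × 2.99 × 1.17 = 1.74915 m².
Resultant F = γ·h_c·A = 7.74009 × 3.17 × 1.74915 = 42.9173 kN.
I_c = b·h³/36 = 2.99 × 1.17³/36 = 0.133023 m⁴.
Centre of pressure: y_p = y_c + I_c/(y_c·A) = 3.17 + 0.133023/(3.17 × 1.74915) = 3.17 + 0.0239906 = 3.19399 m along the plane.

h_p = 3.19 m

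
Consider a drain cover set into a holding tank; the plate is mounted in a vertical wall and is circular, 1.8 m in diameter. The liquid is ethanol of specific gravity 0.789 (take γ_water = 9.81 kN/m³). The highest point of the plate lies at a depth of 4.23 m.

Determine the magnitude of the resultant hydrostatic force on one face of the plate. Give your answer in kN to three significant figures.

γ = 0.789 × 9.81 = 7.74009 kN/m³.
The centroid is at the centre, 0.9 m below the top of the plate, so the centroid depth is h_c = 4.23 + 0.9 = 5.13 m.
A = π(0.9)² = 2.54469 m².
Resultant F = γ·h_c·A = 7.74009 × 5.13 × 2.54469 = 101.041 kN.

F ≈ 101 kN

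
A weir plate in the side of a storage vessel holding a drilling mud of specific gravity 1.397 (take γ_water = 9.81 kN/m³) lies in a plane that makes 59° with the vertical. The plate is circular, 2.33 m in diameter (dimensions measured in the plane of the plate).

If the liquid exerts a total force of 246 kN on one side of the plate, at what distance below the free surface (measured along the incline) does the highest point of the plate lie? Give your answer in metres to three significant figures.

γ = 1.397 × 9.81 = 13.70457 kN/m³.
A = π(1.165)² = 4.26385 m².
From F = γ·h_c·A, the centroid depth is h_c = 246/(13.70457 × 4.26385) = 4.20986 m.
The plate makes 59° with the vertical, i.e. θ = 90° − 59° = 31° to the horizontal. Measuring y along the incline from the free-surface line, vertical depth h = y·sinθ with sinθ = 0.515038.
Along the incline, y_c = h_c/sinθ = 4.20986/0.515038 = 8.17388 m.
The centroid is at the centre, 1.165 m below the top of the plate, so the highest point sits at y_top = 8.17388 − 1.165 = 7.00888 m along the incline.

y_top ≈ 7.01 m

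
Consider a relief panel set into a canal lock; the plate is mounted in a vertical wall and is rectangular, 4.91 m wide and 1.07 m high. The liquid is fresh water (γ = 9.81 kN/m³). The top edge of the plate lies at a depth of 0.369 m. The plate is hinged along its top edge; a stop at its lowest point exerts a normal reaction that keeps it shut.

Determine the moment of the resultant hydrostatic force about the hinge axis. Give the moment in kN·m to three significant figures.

M ≈ 29.8 kN·m

γ = 9.81 kN/m³.
The centroid lies 1.07/2 = 0.535 m below the top edge, so the centroid depth is h_c = 0.369 + 0.535 = 0.904 m.
A = 4.91 × 1.07 = 5.2537 m².
Resultant F = γ·h_c·A = 9.81 × 0.904 × 5.2537 = 46.5911 kN.
I_c = b·h³/12 = 4.91 × 1.07³/12 = 0.501247 m⁴.
Centre of pressure: y_p = y_c + I_c/(y_c·A) = 0.904 + 0.501247/(0.904 × 5.2537) = 0.904 + 0.10554 = 1.00954 m along the plane.
The resultant acts 0.535 + 0.10554 = 0.64054 m (along the plate) below the hinge at the top edge, so the moment about the hinge is M = F × 0.64054 = 46.5911 × 0.64054 = 29.8435 kN·m.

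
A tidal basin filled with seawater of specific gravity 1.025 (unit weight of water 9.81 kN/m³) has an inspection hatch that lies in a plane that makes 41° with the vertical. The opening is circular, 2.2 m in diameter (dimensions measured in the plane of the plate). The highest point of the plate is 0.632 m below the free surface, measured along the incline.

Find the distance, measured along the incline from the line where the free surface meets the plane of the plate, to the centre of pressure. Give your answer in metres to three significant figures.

γ = 1.025 × 9.81 = 10.05525 kN/m³.
The plate makes 41° with the vertical, i.e. θ = 90° − 41° = 49° to the horizontal. Measuring y along the incline from the free-surface line, vertical depth h = y·sinθ with sinθ = 0.754710.
The centroid is at the centre, 1.1 m below the top of the plate, so y_c = 0.632 + 1.1 = 1.732 m and h_c = 1.732 × 0.754710 = 1.30716 m.
A = π(1.1)² = 3.80133 m².
Resultant F = γ·h_c·A = 10.05525 × 1.30716 × 3.80133 = 49.964 kN.
I_c = πr⁴/4 = π × 1.1⁴/4 = 1.1499 m⁴.
Centre of pressure: y_p = y_c + I_c/(y_c·A) = 1.732 + 1.1499/(1.732 × 3.80133) = 1.732 + 0.174653 = 1.90665 m along the plane.

y_p = 1.91 m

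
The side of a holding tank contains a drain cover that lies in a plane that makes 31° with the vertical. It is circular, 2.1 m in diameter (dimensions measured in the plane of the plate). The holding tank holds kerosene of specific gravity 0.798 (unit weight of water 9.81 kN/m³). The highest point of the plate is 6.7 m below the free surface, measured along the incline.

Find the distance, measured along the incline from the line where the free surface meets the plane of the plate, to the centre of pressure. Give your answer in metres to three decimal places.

γ = 0.798 × 9.81 = 7.82838 kN/m³.
The plate makes 31° with the vertical, i.e. θ = 90° − 31° = 59° to the horizontal. Measuring y along the incline from the free-surface line, vertical depth h = y·sinθ with sinθ = 0.857167.
The centroid is at the centre, 1.05 m below the top of the plate, so y_c = 6.7 + 1.05 = 7.75 m and h_c = 7.75 × 0.857167 = 6.64304 m.
A = π(1.05)² = 3.46361 m².
Resultant F = γ·h_c·A = 7.82838 × 6.64304 × 3.46361 = 180.122 kN.
I_c = πr⁴/4 = π × 1.05⁴/4 = 0.954656 m⁴.
Centre of pressure: y_p = y_c + I_c/(y_c·A) = 7.75 + 0.954656/(7.75 × 3.46361) = 7.75 + 0.0355645 = 7.78556 m along the plane.

y_p = 7.786 m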